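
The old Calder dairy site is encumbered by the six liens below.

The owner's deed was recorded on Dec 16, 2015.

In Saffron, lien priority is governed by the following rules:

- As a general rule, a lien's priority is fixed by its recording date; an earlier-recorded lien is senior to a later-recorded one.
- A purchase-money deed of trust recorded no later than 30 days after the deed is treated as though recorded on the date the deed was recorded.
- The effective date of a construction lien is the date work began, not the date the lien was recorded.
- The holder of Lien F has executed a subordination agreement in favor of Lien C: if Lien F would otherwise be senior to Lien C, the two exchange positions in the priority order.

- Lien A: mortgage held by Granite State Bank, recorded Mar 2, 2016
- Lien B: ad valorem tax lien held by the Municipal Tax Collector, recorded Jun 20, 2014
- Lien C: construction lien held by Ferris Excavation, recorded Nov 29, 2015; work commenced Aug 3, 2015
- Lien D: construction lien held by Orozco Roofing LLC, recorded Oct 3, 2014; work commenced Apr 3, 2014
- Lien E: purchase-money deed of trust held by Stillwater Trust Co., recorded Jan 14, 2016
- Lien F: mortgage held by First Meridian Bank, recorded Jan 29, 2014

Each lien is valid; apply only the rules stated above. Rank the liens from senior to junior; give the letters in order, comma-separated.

C, D, B, F, E, A

First, effective dates: C's effective date is Aug 3, 2015, when work began; D's effective date is Apr 3, 2014, when work began; E relates back to the deed date Dec 16, 2015.
By effective date, earliest first: F (Jan 29, 2014), D (Apr 3, 2014), B (Jun 20, 2014), C (Aug 3, 2015), E (Dec 16, 2015), A (Mar 2, 2016).
Because F would otherwise rank above C, the subordination swaps them.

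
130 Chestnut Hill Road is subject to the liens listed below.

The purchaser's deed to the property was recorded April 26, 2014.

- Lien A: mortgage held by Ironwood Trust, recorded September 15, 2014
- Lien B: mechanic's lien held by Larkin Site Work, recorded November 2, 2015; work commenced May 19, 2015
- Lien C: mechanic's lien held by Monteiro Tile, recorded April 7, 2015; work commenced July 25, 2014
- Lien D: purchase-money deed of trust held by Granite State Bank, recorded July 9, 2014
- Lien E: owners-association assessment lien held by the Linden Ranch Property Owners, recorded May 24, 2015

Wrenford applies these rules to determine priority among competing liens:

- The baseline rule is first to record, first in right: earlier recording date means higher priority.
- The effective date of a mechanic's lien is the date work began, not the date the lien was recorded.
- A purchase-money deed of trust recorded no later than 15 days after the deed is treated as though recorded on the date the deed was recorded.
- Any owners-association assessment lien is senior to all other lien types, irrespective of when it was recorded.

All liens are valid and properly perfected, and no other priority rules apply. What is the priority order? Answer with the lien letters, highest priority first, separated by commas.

E, D, C, A, B

Effective dates: B's effective date is May 19, 2015, when work began; C is treated as recorded July 25, 2014, the work-commencement date; D was recorded 74 days after the deed, outside the 15-day window, so it keeps its recording date.
E, as an owners-association assessment lien, has superpriority and ranks first.
The other liens, earliest effective date first: D (July 9, 2014), C (July 25, 2014), A (September 15, 2014), B (May 19, 2015).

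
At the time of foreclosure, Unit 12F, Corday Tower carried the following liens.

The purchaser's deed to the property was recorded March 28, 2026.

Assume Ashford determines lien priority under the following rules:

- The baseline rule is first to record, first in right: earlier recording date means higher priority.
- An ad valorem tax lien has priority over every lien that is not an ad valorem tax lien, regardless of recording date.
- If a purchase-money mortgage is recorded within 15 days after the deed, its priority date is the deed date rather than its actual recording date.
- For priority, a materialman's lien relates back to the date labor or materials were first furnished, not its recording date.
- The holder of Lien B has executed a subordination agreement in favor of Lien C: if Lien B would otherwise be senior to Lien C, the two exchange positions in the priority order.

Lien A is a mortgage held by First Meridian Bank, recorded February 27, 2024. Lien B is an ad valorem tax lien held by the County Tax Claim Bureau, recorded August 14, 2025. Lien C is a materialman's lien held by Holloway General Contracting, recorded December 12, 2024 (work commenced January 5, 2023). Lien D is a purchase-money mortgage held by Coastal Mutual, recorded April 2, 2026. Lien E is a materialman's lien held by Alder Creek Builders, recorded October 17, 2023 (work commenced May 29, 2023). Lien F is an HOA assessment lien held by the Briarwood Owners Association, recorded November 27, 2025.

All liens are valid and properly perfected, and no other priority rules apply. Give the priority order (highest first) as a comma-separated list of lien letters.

First, effective dates: C is treated as recorded January 5, 2023, the work-commencement date; D's effective date is the deed date, March 28, 2026; E is treated as recorded May 29, 2023, the work-commencement date.
B is an ad valorem tax lien, so it outranks all other liens regardless of date.
Among the remaining liens, by effective date: C (January 5, 2023), E (May 29, 2023), A (February 27, 2024), F (November 27, 2025), D (March 28, 2026).
B is senior to C before the subordination, so the two trade places.

C, B, E, A, F, D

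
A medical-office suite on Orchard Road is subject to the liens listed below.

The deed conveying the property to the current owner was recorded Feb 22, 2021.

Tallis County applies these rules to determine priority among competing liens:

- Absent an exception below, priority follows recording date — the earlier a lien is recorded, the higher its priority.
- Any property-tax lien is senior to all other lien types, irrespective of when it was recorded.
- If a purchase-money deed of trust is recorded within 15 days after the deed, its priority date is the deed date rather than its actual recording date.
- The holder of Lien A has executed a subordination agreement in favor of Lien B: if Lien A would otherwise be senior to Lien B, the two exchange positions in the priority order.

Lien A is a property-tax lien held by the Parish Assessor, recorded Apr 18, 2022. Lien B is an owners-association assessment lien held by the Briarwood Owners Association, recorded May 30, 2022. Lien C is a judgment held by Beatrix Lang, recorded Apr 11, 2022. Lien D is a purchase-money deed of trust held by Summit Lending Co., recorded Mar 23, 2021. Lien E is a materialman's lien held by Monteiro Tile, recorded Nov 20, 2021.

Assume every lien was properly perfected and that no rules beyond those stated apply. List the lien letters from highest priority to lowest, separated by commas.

Adjusting effective dates: D missed the 15-day window (29 days after the deed), so its recording date stands.
As a property-tax lien, A is senior to every other lien.
Among the remaining liens, by effective date: D (Mar 23, 2021), E (Nov 20, 2021), C (Apr 11, 2022), B (May 30, 2022).
A would otherwise be senior to B, so under the subordination agreement A and B exchange positions.

B, D, E, C, A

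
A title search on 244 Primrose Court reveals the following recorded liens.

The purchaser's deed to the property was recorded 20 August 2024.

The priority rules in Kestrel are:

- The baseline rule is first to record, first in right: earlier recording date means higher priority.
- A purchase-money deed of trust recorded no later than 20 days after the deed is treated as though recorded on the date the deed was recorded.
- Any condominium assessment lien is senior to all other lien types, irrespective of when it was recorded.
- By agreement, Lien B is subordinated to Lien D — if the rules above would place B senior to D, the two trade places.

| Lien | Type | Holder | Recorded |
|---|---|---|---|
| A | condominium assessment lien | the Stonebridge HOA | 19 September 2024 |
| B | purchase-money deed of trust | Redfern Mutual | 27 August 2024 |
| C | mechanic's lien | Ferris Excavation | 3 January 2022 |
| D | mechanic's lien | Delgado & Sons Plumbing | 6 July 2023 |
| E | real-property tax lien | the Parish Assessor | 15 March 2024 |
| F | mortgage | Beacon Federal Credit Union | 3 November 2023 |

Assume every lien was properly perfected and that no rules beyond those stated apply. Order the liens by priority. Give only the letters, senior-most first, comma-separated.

Adjusting effective dates: B was recorded within the 20-day window, so its effective date is the deed date 20 August 2024.
A, as a condominium assessment lien, has superpriority and ranks first.
Remaining liens by effective date: C (3 January 2022), D (6 July 2023), F (3 November 2023), E (15 March 2024), B (20 August 2024).
Since B is not senior to D, the subordination leaves the order unchanged.

A, C, D, F, E, B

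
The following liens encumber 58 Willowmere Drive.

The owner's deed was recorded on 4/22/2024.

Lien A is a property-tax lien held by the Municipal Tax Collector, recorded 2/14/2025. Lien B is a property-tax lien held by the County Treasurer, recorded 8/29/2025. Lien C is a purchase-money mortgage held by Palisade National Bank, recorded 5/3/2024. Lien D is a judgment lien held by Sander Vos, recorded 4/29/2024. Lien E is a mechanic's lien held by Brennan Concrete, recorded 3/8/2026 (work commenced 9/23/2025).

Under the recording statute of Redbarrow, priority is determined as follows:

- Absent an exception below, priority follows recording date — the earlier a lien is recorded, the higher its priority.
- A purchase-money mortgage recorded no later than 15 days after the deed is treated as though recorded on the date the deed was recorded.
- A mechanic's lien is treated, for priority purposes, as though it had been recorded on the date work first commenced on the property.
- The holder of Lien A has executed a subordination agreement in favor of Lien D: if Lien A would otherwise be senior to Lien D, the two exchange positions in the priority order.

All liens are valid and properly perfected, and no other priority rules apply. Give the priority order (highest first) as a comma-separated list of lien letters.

Effective dates after the stated exceptions: C was recorded within the 15-day window, so its effective date is the deed date 4/22/2024; E is treated as recorded 9/23/2025, the work-commencement date.
By effective date: C (4/22/2024), D (4/29/2024), A (2/14/2025), B (8/29/2025), E (9/23/2025).
A already ranks below D; the subordination has no effect.

C, D, A, B, E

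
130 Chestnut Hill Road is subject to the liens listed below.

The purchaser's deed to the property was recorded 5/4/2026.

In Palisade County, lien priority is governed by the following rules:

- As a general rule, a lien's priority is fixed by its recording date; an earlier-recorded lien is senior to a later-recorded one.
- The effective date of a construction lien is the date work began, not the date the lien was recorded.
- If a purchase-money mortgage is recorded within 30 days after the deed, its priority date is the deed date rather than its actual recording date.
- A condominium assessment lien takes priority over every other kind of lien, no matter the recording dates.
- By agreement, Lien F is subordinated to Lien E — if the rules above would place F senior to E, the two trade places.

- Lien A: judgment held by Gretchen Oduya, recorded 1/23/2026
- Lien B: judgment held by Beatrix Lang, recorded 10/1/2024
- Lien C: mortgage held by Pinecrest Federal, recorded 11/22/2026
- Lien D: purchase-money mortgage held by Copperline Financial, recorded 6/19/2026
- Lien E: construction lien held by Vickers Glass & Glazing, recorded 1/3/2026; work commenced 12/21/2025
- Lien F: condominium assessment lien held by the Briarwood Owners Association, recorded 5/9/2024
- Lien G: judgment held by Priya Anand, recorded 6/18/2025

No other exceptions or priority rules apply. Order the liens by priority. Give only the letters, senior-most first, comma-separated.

E, B, G, F, A, D, C

First, effective dates: D missed the 30-day window (46 days after the deed), so its recording date stands; E's effective date is 12/21/2025, when work began.
F is a condominium assessment lien, so it outranks all other liens regardless of date.
The other liens, earliest effective date first: B (10/1/2024), G (6/18/2025), E (12/21/2025), A (1/23/2026), D (6/19/2026), C (11/22/2026).
The subordination applies — F was senior to E — so F and E swap.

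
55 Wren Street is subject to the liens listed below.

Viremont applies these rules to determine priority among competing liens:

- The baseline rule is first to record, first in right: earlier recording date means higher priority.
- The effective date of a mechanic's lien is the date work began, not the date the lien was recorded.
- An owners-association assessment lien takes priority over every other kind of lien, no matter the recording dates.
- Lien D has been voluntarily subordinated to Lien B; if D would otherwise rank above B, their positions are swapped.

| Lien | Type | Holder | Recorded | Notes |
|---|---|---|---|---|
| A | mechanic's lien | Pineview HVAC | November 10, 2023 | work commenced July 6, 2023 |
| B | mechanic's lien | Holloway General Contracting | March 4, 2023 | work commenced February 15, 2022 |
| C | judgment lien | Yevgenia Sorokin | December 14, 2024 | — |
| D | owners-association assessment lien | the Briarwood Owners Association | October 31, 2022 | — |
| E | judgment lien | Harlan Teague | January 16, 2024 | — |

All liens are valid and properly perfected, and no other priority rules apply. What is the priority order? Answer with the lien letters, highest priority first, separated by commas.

B, D, A, E, C

Effective dates: A relates back to July 6, 2023 (work commenced); B's effective date is February 15, 2022, when work began.
D, as an owners-association assessment lien, has superpriority and ranks first.
Ordering the rest by effective date: B (February 15, 2022), A (July 6, 2023), E (January 16, 2024), C (December 14, 2024).
Because D would otherwise rank above B, the subordination swaps them.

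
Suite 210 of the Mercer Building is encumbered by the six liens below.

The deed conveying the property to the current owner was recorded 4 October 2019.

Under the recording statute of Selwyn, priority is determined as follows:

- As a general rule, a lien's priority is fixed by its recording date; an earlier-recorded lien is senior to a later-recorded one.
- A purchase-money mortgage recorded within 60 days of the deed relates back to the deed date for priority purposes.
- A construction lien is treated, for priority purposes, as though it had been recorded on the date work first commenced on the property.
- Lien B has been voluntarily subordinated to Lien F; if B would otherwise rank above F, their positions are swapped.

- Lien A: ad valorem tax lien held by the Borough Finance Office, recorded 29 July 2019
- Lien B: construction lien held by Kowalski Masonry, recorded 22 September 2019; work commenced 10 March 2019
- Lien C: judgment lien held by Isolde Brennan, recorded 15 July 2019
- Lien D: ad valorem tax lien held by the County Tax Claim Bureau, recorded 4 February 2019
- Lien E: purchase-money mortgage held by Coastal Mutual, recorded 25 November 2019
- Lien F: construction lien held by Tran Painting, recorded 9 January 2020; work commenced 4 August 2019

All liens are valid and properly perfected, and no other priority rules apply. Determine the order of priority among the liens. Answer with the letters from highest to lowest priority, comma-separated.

D, F, C, A, B, E

Effective dates: B relates back to 10 March 2019 (work commenced); E relates back to the deed date 4 October 2019; F's effective date is 4 August 2019, when work began.
Ordering by effective date: D (4 February 2019), B (10 March 2019), C (15 July 2019), A (29 July 2019), F (4 August 2019), E (4 October 2019).
B would otherwise be senior to F, so under the subordination agreement B and F exchange positions.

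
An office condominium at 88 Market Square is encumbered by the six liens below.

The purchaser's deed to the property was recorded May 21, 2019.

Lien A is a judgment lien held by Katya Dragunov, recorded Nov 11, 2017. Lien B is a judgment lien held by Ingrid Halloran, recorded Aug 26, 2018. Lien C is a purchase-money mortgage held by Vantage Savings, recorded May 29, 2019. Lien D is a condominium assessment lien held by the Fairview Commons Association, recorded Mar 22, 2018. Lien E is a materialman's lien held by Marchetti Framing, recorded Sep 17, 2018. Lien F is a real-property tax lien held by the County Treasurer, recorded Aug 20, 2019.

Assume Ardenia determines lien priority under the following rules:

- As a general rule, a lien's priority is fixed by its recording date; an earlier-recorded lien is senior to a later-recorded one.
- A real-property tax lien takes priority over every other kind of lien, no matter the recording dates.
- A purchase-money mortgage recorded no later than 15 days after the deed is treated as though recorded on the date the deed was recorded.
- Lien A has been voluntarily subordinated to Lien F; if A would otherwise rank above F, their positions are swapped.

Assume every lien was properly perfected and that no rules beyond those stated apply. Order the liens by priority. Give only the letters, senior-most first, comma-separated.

F, A, D, B, E, C

Effective dates: C relates back to the deed date May 21, 2019.
F, as a real-property tax lien, has superpriority and ranks first.
Remaining liens by effective date: A (Nov 11, 2017), D (Mar 22, 2018), B (Aug 26, 2018), E (Sep 17, 2018), C (May 21, 2019).
Since A is not senior to F, the subordination leaves the order unchanged.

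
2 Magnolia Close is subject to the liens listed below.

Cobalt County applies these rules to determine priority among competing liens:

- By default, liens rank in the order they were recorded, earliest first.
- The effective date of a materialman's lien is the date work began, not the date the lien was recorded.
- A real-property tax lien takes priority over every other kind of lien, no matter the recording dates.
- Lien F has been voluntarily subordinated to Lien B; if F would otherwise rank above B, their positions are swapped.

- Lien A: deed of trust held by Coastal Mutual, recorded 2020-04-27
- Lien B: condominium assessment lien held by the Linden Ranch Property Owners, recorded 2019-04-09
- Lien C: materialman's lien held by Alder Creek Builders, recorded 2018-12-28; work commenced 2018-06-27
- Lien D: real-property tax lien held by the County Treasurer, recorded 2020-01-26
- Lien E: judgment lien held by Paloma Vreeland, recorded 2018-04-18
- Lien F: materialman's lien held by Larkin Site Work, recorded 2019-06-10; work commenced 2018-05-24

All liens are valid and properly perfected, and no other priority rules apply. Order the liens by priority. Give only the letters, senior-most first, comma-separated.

First, effective dates: C relates back to 2018-06-27 (work commenced); F is treated as recorded 2018-05-24, the work-commencement date.
As a real-property tax lien, D is senior to every other lien.
The other liens, earliest effective date first: E (2018-04-18), F (2018-05-24), C (2018-06-27), B (2019-04-09), A (2020-04-27).
The subordination applies — F was senior to B — so F and B swap.

D, E, B, C, F, A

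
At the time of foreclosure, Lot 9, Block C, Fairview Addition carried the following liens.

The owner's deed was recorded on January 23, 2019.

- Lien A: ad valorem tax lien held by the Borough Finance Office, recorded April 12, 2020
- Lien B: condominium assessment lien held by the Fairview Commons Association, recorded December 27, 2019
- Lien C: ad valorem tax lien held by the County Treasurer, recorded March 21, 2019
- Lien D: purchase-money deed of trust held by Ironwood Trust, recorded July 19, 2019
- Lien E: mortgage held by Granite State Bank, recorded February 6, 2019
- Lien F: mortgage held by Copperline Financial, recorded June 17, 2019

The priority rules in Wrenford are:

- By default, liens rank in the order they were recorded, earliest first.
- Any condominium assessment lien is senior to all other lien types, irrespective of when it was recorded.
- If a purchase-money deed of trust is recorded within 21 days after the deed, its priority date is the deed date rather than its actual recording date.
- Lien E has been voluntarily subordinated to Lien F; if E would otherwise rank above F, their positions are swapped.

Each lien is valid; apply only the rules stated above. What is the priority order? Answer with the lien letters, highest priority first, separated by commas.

Effective dates after the stated exceptions: D was recorded 177 days after the deed — beyond 21 days — so no relation-back applies.
As a condominium assessment lien, B is senior to every other lien.
Remaining liens by effective date: E (February 6, 2019), C (March 21, 2019), F (June 17, 2019), D (July 19, 2019), A (April 12, 2020).
The subordination applies — E was senior to F — so E and F swap.

B, F, C, E, D, A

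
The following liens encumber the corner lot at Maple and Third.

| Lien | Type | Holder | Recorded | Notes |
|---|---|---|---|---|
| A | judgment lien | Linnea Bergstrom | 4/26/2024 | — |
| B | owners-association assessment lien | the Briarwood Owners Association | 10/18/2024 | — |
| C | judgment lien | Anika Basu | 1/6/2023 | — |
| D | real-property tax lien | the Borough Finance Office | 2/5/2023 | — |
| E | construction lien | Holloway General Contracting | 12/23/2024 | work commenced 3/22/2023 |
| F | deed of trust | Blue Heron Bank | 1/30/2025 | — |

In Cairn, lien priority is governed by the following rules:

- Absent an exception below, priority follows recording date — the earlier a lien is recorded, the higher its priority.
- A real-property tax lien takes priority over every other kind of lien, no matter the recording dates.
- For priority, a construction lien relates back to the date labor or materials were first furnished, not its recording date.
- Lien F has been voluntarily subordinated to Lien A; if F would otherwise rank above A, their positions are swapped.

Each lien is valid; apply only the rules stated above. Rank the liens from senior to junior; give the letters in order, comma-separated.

D, C, E, A, B, F

Adjusting effective dates: E relates back to 3/22/2023 (work commenced).
D is a real-property tax lien and takes priority over every other lien.
The other liens, earliest effective date first: C (1/6/2023), E (3/22/2023), A (4/26/2024), B (10/18/2024), F (1/30/2025).
F already ranks below A; the subordination has no effect.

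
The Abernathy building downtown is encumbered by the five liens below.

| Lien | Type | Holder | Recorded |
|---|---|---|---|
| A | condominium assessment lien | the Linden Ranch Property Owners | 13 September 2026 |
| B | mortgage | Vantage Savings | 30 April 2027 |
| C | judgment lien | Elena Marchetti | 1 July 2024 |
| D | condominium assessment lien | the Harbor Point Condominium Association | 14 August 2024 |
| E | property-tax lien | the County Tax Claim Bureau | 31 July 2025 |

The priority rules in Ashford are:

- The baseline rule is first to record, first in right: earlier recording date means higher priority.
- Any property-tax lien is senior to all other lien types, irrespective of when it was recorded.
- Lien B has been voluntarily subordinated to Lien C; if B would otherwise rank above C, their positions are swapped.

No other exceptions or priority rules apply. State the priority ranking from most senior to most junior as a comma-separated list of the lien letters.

E is a property-tax lien and takes priority over every other lien.
Ordering the rest by effective date: C (1 July 2024), D (14 August 2024), A (13 September 2026), B (30 April 2027).
Since B is not senior to C, the subordination leaves the order unchanged.

E, C, D, A, B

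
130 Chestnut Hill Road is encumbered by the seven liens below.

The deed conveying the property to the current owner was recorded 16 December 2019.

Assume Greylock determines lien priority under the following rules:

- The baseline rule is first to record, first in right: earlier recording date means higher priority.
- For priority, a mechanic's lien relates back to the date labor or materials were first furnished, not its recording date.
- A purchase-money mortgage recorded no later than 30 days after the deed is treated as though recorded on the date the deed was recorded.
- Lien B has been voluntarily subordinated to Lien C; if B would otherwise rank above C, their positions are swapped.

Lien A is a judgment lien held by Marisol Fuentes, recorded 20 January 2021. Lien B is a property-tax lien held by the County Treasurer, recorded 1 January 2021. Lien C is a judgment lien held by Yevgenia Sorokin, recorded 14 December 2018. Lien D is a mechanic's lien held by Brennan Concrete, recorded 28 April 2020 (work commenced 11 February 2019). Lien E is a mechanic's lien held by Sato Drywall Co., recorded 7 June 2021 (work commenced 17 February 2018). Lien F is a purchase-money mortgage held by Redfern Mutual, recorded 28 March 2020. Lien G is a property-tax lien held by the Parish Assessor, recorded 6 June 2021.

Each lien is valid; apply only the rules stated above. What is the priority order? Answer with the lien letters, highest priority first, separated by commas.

Effective dates after the stated exceptions: D relates back to 11 February 2019 (work commenced); E is treated as recorded 17 February 2018, the work-commencement date; F was recorded 103 days after the deed — beyond 30 days — so no relation-back applies.
By effective date, earliest first: E (17 February 2018), C (14 December 2018), D (11 February 2019), F (28 March 2020), B (1 January 2021), A (20 January 2021), G (6 June 2021).
B is already junior to C, so the subordination agreement changes nothing.

E, C, D, F, B, A, G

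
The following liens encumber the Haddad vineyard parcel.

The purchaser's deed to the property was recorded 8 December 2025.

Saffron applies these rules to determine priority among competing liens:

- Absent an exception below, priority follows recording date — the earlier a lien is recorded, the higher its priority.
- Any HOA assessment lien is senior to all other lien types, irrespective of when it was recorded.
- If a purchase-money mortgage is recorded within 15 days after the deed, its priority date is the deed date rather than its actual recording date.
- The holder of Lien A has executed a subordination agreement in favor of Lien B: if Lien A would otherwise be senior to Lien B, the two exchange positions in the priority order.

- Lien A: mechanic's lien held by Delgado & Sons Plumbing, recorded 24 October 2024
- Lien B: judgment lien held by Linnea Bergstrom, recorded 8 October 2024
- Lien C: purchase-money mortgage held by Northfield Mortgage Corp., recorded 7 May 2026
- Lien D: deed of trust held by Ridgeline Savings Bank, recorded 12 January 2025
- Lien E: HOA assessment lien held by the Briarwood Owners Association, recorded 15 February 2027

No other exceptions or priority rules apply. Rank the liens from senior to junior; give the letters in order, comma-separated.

Effective dates after the stated exceptions: C was recorded 150 days after the deed — beyond 15 days — so no relation-back applies.
E, as an HOA assessment lien, has superpriority and ranks first.
Remaining liens by effective date: B (8 October 2024), A (24 October 2024), D (12 January 2025), C (7 May 2026).
A already ranks below B; the subordination has no effect.

E, B, A, D, C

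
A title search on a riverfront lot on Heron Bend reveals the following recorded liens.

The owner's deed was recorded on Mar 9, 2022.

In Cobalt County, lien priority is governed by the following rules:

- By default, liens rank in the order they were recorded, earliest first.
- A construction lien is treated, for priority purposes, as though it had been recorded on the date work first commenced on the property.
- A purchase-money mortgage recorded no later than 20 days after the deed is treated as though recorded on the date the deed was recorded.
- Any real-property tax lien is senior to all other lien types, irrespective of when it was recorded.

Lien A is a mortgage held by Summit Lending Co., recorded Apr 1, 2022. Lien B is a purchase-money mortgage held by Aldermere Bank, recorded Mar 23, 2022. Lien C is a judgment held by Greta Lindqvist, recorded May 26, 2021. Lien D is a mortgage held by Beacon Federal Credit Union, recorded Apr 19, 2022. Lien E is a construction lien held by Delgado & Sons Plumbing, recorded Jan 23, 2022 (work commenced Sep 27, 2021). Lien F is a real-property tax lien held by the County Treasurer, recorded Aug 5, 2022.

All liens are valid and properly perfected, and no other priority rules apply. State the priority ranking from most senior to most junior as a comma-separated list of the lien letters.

F, C, E, B, A, D

Effective dates after the stated exceptions: B was recorded within the 20-day window, so its effective date is the deed date Mar 9, 2022; E relates back to Sep 27, 2021 (work commenced).
F is a real-property tax lien and takes priority over every other lien.
The other liens, earliest effective date first: C (May 26, 2021), E (Sep 27, 2021), B (Mar 9, 2022), A (Apr 1, 2022), D (Apr 19, 2022).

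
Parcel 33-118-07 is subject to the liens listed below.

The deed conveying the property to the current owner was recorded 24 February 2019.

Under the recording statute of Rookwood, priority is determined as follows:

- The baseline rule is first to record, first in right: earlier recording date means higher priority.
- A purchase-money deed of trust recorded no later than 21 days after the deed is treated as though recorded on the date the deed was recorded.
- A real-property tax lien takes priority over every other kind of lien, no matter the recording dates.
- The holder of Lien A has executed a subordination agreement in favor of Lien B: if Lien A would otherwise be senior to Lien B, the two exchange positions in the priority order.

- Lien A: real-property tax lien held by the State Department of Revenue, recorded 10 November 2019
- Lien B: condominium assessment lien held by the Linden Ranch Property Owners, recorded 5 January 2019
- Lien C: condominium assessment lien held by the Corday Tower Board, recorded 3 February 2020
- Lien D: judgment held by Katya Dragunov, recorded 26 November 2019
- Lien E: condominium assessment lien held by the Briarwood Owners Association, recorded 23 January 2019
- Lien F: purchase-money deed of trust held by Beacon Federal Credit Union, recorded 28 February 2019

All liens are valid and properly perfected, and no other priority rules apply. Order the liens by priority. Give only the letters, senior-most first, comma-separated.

B, A, E, F, D, C

Effective dates: F's effective date is the deed date, 24 February 2019.
A, as a real-property tax lien, has superpriority and ranks first.
Remaining liens by effective date: B (5 January 2019), E (23 January 2019), F (24 February 2019), D (26 November 2019), C (3 February 2020).
A would otherwise be senior to B, so under the subordination agreement A and B exchange positions.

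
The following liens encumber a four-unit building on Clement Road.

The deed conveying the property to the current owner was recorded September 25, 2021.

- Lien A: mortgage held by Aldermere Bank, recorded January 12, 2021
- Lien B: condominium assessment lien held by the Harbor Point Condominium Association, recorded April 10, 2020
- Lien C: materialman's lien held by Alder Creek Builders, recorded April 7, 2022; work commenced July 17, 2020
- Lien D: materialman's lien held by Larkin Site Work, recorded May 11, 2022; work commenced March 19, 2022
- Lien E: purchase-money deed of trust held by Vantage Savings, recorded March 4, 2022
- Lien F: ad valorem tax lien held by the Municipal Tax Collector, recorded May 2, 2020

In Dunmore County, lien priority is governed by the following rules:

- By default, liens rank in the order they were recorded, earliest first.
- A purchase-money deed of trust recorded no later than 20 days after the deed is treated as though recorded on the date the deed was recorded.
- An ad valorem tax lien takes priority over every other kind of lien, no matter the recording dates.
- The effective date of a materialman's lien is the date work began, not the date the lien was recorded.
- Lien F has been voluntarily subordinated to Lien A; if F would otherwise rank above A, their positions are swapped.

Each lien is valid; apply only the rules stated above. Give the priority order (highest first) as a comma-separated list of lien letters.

First, effective dates: C is treated as recorded July 17, 2020, the work-commencement date; D relates back to March 19, 2022 (work commenced); E missed the 20-day window (160 days after the deed), so its recording date stands.
F, as an ad valorem tax lien, has superpriority and ranks first.
Ordering the rest by effective date: B (April 10, 2020), C (July 17, 2020), A (January 12, 2021), E (March 4, 2022), D (March 19, 2022).
Because F would otherwise rank above A, the subordination swaps them.

A, B, C, F, E, D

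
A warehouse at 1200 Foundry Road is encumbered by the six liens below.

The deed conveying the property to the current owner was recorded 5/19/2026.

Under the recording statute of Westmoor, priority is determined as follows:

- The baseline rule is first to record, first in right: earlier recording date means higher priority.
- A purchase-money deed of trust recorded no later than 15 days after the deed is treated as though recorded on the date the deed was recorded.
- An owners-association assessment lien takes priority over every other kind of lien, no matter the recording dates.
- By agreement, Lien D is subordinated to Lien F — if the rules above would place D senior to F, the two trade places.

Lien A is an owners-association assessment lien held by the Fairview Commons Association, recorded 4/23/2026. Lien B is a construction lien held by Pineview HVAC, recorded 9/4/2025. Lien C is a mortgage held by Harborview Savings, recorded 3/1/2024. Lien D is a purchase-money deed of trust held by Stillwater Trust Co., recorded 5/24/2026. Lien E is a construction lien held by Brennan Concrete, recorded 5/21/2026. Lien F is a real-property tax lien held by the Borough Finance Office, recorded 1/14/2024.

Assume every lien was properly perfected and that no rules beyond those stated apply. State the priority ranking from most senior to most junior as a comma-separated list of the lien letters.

Adjusting effective dates: D was recorded within the 15-day window, so its effective date is the deed date 5/19/2026.
As an owners-association assessment lien, A is senior to every other lien.
The other liens, earliest effective date first: F (1/14/2024), C (3/1/2024), B (9/4/2025), D (5/19/2026), E (5/21/2026).
D already ranks below F; the subordination has no effect.

A, F, C, B, D, E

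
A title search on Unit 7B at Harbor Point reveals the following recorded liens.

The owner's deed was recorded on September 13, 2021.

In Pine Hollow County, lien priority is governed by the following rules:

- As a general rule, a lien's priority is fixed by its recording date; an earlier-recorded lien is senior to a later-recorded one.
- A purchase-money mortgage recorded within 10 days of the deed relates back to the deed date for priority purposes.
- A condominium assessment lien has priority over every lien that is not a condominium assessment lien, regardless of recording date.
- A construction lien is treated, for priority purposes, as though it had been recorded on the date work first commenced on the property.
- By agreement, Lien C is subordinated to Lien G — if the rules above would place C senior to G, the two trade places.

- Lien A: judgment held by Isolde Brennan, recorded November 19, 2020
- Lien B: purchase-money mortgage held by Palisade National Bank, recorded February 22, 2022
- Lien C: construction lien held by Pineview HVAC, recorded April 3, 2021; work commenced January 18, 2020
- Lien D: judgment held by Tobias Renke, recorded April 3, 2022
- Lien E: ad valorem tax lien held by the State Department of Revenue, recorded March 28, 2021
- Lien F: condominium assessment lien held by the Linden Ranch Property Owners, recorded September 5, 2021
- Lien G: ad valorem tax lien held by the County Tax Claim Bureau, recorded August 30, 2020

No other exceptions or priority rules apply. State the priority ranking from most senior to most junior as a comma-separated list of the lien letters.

Adjusting effective dates: B missed the 10-day window (162 days after the deed), so its recording date stands; C relates back to January 18, 2020 (work commenced).
F is a condominium assessment lien and takes priority over every other lien.
Ordering the rest by effective date: C (January 18, 2020), G (August 30, 2020), A (November 19, 2020), E (March 28, 2021), B (February 22, 2022), D (April 3, 2022).
The subordination applies — C was senior to G — so C and G swap.

F, G, C, A, E, B, D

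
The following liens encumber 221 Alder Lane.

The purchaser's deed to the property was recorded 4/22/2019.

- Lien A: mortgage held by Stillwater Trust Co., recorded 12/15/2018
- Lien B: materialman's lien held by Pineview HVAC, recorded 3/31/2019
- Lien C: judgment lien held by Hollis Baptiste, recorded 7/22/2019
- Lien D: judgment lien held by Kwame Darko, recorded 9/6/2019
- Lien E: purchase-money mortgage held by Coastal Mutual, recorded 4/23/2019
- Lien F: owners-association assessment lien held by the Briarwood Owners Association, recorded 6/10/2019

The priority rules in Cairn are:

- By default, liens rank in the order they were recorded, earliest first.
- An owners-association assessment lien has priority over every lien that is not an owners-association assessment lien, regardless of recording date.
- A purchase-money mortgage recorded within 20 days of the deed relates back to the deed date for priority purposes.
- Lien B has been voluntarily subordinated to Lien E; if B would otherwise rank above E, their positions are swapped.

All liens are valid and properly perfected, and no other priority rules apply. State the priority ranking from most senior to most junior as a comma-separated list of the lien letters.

F, A, E, B, C, D

Effective dates after the stated exceptions: E's effective date is the deed date, 4/22/2019.
F is an owners-association assessment lien, so it outranks all other liens regardless of date.
The other liens, earliest effective date first: A (12/15/2018), B (3/31/2019), E (4/22/2019), C (7/22/2019), D (9/6/2019).
B is senior to E before the subordination, so the two trade places.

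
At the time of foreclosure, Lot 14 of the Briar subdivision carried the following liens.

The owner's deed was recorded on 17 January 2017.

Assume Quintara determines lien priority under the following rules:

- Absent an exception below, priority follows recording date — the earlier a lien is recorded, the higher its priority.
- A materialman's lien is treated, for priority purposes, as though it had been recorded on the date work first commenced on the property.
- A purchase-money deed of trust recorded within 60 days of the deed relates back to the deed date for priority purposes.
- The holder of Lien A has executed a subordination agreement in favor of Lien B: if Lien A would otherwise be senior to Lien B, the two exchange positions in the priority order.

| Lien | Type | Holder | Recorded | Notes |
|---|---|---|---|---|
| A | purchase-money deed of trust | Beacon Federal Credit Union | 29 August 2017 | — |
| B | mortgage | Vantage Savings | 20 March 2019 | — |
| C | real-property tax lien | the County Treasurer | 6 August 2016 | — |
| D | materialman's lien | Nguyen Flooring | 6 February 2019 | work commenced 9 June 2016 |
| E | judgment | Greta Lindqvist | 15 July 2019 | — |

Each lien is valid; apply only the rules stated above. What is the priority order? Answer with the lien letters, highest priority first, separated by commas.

D, C, B, A, E

First, effective dates: A missed the 60-day window (224 days after the deed), so its recording date stands; D relates back to 9 June 2016 (work commenced).
By effective date: D (9 June 2016), C (6 August 2016), A (29 August 2017), B (20 March 2019), E (15 July 2019).
The subordination applies — A was senior to B — so A and B swap.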